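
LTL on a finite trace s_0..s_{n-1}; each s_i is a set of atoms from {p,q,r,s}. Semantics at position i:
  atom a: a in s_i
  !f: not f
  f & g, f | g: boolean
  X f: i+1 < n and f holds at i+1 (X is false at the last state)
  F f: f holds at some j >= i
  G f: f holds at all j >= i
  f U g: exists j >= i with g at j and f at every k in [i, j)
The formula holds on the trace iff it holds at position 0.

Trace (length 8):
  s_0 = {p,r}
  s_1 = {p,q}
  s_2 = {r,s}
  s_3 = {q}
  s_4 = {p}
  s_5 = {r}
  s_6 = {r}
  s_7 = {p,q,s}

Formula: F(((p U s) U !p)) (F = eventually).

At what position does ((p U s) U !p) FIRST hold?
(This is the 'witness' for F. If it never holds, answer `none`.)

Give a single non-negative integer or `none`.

s_0={p,r}: ((p U s) U !p)=True (p U s)=True p=True s=False !p=False
s_1={p,q}: ((p U s) U !p)=True (p U s)=True p=True s=False !p=False
s_2={r,s}: ((p U s) U !p)=True (p U s)=True p=False s=True !p=True
s_3={q}: ((p U s) U !p)=True (p U s)=False p=False s=False !p=True
s_4={p}: ((p U s) U !p)=False (p U s)=False p=True s=False !p=False
s_5={r}: ((p U s) U !p)=True (p U s)=False p=False s=False !p=True
s_6={r}: ((p U s) U !p)=True (p U s)=False p=False s=False !p=True
s_7={p,q,s}: ((p U s) U !p)=False (p U s)=True p=True s=True !p=False
F(((p U s) U !p)) holds; first witness at position 0.

Answer: 0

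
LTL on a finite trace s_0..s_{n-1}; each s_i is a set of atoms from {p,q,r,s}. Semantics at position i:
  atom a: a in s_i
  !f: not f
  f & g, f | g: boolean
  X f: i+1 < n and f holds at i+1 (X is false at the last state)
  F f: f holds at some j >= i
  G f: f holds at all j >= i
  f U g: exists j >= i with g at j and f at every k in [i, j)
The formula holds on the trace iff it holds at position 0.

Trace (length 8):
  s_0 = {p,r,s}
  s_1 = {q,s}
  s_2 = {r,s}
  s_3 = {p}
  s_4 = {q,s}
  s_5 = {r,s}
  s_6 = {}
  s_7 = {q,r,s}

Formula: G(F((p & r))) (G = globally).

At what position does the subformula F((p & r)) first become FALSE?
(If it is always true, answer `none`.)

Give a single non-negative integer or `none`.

Answer: 1

Derivation:
s_0={p,r,s}: F((p & r))=True (p & r)=True p=True r=True
s_1={q,s}: F((p & r))=False (p & r)=False p=False r=False
s_2={r,s}: F((p & r))=False (p & r)=False p=False r=True
s_3={p}: F((p & r))=False (p & r)=False p=True r=False
s_4={q,s}: F((p & r))=False (p & r)=False p=False r=False
s_5={r,s}: F((p & r))=False (p & r)=False p=False r=True
s_6={}: F((p & r))=False (p & r)=False p=False r=False
s_7={q,r,s}: F((p & r))=False (p & r)=False p=False r=True
G(F((p & r))) holds globally = False
First violation at position 1.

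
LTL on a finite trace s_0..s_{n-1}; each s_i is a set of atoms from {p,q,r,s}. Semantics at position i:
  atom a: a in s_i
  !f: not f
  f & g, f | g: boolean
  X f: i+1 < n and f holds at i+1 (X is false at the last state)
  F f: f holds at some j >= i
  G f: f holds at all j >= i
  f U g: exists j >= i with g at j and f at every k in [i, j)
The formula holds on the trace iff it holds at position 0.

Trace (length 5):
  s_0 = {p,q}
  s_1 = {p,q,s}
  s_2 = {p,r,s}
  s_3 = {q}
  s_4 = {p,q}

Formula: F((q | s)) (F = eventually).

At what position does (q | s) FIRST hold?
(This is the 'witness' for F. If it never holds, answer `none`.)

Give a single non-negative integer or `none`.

s_0={p,q}: (q | s)=True q=True s=False
s_1={p,q,s}: (q | s)=True q=True s=True
s_2={p,r,s}: (q | s)=True q=False s=True
s_3={q}: (q | s)=True q=True s=False
s_4={p,q}: (q | s)=True q=True s=False
F((q | s)) holds; first witness at position 0.

Answer: 0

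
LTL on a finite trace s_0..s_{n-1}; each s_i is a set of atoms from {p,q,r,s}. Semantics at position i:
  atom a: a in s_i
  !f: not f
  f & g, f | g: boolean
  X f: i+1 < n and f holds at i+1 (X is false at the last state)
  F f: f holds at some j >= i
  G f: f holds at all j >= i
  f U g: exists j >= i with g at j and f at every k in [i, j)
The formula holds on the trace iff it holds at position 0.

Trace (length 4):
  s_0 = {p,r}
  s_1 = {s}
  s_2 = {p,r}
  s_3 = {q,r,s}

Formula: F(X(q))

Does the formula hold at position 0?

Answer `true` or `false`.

s_0={p,r}: F(X(q))=True X(q)=False q=False
s_1={s}: F(X(q))=True X(q)=False q=False
s_2={p,r}: F(X(q))=True X(q)=True q=False
s_3={q,r,s}: F(X(q))=False X(q)=False q=True

Answer: true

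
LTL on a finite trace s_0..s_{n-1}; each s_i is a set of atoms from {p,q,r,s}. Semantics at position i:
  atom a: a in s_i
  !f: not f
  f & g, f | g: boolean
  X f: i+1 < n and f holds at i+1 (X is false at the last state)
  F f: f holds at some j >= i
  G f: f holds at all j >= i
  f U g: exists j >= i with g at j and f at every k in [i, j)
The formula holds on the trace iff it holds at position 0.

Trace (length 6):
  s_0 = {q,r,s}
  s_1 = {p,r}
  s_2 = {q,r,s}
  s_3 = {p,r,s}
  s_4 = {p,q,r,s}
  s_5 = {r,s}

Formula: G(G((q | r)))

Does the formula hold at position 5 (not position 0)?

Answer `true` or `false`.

s_0={q,r,s}: G(G((q | r)))=True G((q | r))=True (q | r)=True q=True r=True
s_1={p,r}: G(G((q | r)))=True G((q | r))=True (q | r)=True q=False r=True
s_2={q,r,s}: G(G((q | r)))=True G((q | r))=True (q | r)=True q=True r=True
s_3={p,r,s}: G(G((q | r)))=True G((q | r))=True (q | r)=True q=False r=True
s_4={p,q,r,s}: G(G((q | r)))=True G((q | r))=True (q | r)=True q=True r=True
s_5={r,s}: G(G((q | r)))=True G((q | r))=True (q | r)=True q=False r=True
Evaluating at position 5: result = True

Answer: true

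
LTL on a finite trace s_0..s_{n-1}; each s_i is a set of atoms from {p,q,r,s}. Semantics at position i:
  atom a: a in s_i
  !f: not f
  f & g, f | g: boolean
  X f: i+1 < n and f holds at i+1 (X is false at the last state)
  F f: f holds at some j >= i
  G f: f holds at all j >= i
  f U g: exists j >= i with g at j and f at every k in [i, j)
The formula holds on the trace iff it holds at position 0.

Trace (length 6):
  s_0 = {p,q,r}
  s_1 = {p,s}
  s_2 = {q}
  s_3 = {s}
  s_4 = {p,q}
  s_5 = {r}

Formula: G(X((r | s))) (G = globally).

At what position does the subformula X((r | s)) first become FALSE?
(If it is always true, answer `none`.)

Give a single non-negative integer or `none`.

Answer: 1

Derivation:
s_0={p,q,r}: X((r | s))=True (r | s)=True r=True s=False
s_1={p,s}: X((r | s))=False (r | s)=True r=False s=True
s_2={q}: X((r | s))=True (r | s)=False r=False s=False
s_3={s}: X((r | s))=False (r | s)=True r=False s=True
s_4={p,q}: X((r | s))=True (r | s)=False r=False s=False
s_5={r}: X((r | s))=False (r | s)=True r=True s=False
G(X((r | s))) holds globally = False
First violation at position 1.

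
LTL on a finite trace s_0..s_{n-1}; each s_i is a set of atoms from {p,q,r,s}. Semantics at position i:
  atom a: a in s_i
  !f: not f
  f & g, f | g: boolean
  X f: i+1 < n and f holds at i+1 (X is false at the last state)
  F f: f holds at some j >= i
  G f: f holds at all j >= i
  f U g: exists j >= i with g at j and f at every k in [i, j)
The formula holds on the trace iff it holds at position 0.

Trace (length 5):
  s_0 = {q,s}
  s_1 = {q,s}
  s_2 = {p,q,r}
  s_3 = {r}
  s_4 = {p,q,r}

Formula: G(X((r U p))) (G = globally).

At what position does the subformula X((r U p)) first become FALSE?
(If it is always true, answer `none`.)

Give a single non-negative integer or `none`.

s_0={q,s}: X((r U p))=False (r U p)=False r=False p=False
s_1={q,s}: X((r U p))=True (r U p)=False r=False p=False
s_2={p,q,r}: X((r U p))=True (r U p)=True r=True p=True
s_3={r}: X((r U p))=True (r U p)=True r=True p=False
s_4={p,q,r}: X((r U p))=False (r U p)=True r=True p=True
G(X((r U p))) holds globally = False
First violation at position 0.

Answer: 0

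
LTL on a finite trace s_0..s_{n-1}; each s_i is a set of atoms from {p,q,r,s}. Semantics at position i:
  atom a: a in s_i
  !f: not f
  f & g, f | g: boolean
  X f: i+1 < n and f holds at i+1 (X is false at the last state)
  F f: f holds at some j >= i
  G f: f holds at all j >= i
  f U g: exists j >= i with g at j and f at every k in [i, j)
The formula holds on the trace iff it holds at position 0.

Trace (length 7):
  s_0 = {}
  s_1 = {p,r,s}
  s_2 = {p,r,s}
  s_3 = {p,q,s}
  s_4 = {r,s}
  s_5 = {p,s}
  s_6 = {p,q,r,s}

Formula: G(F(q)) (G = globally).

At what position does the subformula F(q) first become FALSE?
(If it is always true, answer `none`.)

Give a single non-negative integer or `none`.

s_0={}: F(q)=True q=False
s_1={p,r,s}: F(q)=True q=False
s_2={p,r,s}: F(q)=True q=False
s_3={p,q,s}: F(q)=True q=True
s_4={r,s}: F(q)=True q=False
s_5={p,s}: F(q)=True q=False
s_6={p,q,r,s}: F(q)=True q=True
G(F(q)) holds globally = True
No violation — formula holds at every position.

Answer: none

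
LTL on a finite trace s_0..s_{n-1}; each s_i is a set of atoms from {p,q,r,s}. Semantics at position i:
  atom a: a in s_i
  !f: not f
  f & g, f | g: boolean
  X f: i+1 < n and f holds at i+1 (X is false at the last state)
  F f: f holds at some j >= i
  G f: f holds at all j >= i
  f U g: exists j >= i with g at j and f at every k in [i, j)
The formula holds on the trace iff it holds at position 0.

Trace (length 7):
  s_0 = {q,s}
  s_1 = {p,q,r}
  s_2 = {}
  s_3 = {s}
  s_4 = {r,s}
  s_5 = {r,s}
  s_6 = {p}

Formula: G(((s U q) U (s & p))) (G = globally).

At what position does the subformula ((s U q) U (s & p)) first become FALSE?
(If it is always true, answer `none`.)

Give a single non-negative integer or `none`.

s_0={q,s}: ((s U q) U (s & p))=False (s U q)=True s=True q=True (s & p)=False p=False
s_1={p,q,r}: ((s U q) U (s & p))=False (s U q)=True s=False q=True (s & p)=False p=True
s_2={}: ((s U q) U (s & p))=False (s U q)=False s=False q=False (s & p)=False p=False
s_3={s}: ((s U q) U (s & p))=False (s U q)=False s=True q=False (s & p)=False p=False
s_4={r,s}: ((s U q) U (s & p))=False (s U q)=False s=True q=False (s & p)=False p=False
s_5={r,s}: ((s U q) U (s & p))=False (s U q)=False s=True q=False (s & p)=False p=False
s_6={p}: ((s U q) U (s & p))=False (s U q)=False s=False q=False (s & p)=False p=True
G(((s U q) U (s & p))) holds globally = False
First violation at position 0.

Answer: 0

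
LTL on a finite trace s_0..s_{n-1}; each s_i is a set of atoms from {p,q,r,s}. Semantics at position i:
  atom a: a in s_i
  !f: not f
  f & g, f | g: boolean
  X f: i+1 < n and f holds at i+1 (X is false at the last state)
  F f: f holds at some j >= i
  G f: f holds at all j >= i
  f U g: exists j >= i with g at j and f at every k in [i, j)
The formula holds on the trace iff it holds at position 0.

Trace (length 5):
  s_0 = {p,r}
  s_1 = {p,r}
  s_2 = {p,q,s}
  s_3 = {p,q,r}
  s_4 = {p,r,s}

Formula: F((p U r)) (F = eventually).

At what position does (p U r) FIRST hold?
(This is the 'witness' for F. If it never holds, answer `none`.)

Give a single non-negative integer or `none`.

Answer: 0

Derivation:
s_0={p,r}: (p U r)=True p=True r=True
s_1={p,r}: (p U r)=True p=True r=True
s_2={p,q,s}: (p U r)=True p=True r=False
s_3={p,q,r}: (p U r)=True p=True r=True
s_4={p,r,s}: (p U r)=True p=True r=True
F((p U r)) holds; first witness at position 0.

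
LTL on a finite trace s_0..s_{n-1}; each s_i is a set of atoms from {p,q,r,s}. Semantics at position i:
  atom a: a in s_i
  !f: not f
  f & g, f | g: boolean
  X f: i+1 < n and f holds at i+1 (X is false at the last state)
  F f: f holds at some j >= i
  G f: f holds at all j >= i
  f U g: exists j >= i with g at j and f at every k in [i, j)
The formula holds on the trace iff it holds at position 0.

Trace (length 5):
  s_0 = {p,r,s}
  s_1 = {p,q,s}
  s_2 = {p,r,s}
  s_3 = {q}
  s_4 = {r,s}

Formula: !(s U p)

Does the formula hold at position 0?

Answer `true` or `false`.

Answer: false

Derivation:
s_0={p,r,s}: !(s U p)=False (s U p)=True s=True p=True
s_1={p,q,s}: !(s U p)=False (s U p)=True s=True p=True
s_2={p,r,s}: !(s U p)=False (s U p)=True s=True p=True
s_3={q}: !(s U p)=True (s U p)=False s=False p=False
s_4={r,s}: !(s U p)=True (s U p)=False s=True p=False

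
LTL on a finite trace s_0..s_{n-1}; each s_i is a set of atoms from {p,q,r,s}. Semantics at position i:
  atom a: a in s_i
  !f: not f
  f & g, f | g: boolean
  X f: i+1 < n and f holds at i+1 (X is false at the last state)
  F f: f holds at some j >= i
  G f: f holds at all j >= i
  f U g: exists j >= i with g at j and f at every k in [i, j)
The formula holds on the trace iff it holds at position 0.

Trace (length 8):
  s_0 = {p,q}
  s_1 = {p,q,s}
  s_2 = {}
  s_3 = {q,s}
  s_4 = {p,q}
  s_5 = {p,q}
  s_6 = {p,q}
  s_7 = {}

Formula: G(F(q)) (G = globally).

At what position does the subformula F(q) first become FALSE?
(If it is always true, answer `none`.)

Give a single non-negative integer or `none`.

s_0={p,q}: F(q)=True q=True
s_1={p,q,s}: F(q)=True q=True
s_2={}: F(q)=True q=False
s_3={q,s}: F(q)=True q=True
s_4={p,q}: F(q)=True q=True
s_5={p,q}: F(q)=True q=True
s_6={p,q}: F(q)=True q=True
s_7={}: F(q)=False q=False
G(F(q)) holds globally = False
First violation at position 7.

Answer: 7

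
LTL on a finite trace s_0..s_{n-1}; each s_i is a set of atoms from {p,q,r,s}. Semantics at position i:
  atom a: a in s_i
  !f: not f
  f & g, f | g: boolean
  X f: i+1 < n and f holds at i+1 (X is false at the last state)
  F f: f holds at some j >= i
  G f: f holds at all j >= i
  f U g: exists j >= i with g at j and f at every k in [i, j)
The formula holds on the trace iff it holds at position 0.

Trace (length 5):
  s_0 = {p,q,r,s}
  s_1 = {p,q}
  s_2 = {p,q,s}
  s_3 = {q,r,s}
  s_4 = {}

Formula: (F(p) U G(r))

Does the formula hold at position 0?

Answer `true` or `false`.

s_0={p,q,r,s}: (F(p) U G(r))=False F(p)=True p=True G(r)=False r=True
s_1={p,q}: (F(p) U G(r))=False F(p)=True p=True G(r)=False r=False
s_2={p,q,s}: (F(p) U G(r))=False F(p)=True p=True G(r)=False r=False
s_3={q,r,s}: (F(p) U G(r))=False F(p)=False p=False G(r)=False r=True
s_4={}: (F(p) U G(r))=False F(p)=False p=False G(r)=False r=False

Answer: false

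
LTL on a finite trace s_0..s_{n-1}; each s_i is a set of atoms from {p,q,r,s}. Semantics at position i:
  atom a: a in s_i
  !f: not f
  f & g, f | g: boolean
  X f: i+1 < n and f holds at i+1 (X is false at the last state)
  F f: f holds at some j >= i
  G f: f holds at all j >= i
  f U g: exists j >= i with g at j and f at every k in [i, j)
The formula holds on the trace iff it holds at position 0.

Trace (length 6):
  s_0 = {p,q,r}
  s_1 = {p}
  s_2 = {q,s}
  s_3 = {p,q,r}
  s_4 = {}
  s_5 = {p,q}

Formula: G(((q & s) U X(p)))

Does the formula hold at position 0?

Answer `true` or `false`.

Answer: false

Derivation:
s_0={p,q,r}: G(((q & s) U X(p)))=False ((q & s) U X(p))=True (q & s)=False q=True s=False X(p)=True p=True
s_1={p}: G(((q & s) U X(p)))=False ((q & s) U X(p))=False (q & s)=False q=False s=False X(p)=False p=True
s_2={q,s}: G(((q & s) U X(p)))=False ((q & s) U X(p))=True (q & s)=True q=True s=True X(p)=True p=False
s_3={p,q,r}: G(((q & s) U X(p)))=False ((q & s) U X(p))=False (q & s)=False q=True s=False X(p)=False p=True
s_4={}: G(((q & s) U X(p)))=False ((q & s) U X(p))=True (q & s)=False q=False s=False X(p)=True p=False
s_5={p,q}: G(((q & s) U X(p)))=False ((q & s) U X(p))=False (q & s)=False q=True s=False X(p)=False p=True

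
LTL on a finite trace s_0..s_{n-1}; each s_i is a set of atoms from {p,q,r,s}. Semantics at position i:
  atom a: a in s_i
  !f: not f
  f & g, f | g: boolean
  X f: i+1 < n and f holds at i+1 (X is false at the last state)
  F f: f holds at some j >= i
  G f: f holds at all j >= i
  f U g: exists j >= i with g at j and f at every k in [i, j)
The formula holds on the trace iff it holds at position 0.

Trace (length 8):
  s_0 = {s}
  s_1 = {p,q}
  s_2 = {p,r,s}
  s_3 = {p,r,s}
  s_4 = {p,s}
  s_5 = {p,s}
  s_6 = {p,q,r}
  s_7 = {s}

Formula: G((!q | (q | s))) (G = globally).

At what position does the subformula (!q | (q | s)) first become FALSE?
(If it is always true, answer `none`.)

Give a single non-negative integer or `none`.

s_0={s}: (!q | (q | s))=True !q=True q=False (q | s)=True s=True
s_1={p,q}: (!q | (q | s))=True !q=False q=True (q | s)=True s=False
s_2={p,r,s}: (!q | (q | s))=True !q=True q=False (q | s)=True s=True
s_3={p,r,s}: (!q | (q | s))=True !q=True q=False (q | s)=True s=True
s_4={p,s}: (!q | (q | s))=True !q=True q=False (q | s)=True s=True
s_5={p,s}: (!q | (q | s))=True !q=True q=False (q | s)=True s=True
s_6={p,q,r}: (!q | (q | s))=True !q=False q=True (q | s)=True s=False
s_7={s}: (!q | (q | s))=True !q=True q=False (q | s)=True s=True
G((!q | (q | s))) holds globally = True
No violation — formula holds at every position.

Answer: none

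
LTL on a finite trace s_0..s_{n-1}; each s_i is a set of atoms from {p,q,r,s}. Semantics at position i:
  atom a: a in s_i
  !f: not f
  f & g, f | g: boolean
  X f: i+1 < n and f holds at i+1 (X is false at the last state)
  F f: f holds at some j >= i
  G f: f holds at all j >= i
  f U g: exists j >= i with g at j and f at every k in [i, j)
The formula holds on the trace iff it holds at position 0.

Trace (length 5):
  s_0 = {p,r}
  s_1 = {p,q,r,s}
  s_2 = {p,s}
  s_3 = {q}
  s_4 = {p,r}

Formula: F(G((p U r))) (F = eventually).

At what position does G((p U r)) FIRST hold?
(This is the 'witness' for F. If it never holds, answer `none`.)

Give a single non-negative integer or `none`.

Answer: 4

Derivation:
s_0={p,r}: G((p U r))=False (p U r)=True p=True r=True
s_1={p,q,r,s}: G((p U r))=False (p U r)=True p=True r=True
s_2={p,s}: G((p U r))=False (p U r)=False p=True r=False
s_3={q}: G((p U r))=False (p U r)=False p=False r=False
s_4={p,r}: G((p U r))=True (p U r)=True p=True r=True
F(G((p U r))) holds; first witness at position 4.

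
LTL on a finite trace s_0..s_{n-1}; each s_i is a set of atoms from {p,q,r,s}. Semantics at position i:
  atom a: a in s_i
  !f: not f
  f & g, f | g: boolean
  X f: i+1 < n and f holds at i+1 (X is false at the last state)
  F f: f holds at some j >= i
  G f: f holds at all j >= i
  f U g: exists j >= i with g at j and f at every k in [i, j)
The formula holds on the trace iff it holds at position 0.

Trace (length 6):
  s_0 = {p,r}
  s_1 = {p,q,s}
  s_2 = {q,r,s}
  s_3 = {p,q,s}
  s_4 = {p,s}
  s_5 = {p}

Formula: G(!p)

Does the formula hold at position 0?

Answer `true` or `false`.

s_0={p,r}: G(!p)=False !p=False p=True
s_1={p,q,s}: G(!p)=False !p=False p=True
s_2={q,r,s}: G(!p)=False !p=True p=False
s_3={p,q,s}: G(!p)=False !p=False p=True
s_4={p,s}: G(!p)=False !p=False p=True
s_5={p}: G(!p)=False !p=False p=True

Answer: false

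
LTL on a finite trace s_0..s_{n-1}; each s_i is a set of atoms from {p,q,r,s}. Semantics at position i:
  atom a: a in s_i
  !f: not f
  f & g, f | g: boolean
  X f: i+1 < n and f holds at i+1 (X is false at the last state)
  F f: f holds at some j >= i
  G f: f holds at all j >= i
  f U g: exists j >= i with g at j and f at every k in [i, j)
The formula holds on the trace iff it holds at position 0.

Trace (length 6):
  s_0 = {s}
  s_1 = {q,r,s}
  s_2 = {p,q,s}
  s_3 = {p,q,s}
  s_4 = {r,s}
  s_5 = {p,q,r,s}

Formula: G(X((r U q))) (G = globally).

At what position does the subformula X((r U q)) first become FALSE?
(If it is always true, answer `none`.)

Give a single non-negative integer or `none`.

s_0={s}: X((r U q))=True (r U q)=False r=False q=False
s_1={q,r,s}: X((r U q))=True (r U q)=True r=True q=True
s_2={p,q,s}: X((r U q))=True (r U q)=True r=False q=True
s_3={p,q,s}: X((r U q))=True (r U q)=True r=False q=True
s_4={r,s}: X((r U q))=True (r U q)=True r=True q=False
s_5={p,q,r,s}: X((r U q))=False (r U q)=True r=True q=True
G(X((r U q))) holds globally = False
First violation at position 5.

Answer: 5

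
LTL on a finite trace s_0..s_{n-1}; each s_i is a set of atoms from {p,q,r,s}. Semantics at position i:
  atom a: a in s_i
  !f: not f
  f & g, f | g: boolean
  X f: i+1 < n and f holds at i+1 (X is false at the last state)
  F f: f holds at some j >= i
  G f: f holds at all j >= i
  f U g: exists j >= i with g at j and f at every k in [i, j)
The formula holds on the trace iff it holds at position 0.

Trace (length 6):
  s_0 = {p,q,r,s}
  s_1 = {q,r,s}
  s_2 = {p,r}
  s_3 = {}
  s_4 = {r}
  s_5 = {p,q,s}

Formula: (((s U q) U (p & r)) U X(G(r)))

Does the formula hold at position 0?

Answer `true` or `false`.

Answer: false

Derivation:
s_0={p,q,r,s}: (((s U q) U (p & r)) U X(G(r)))=False ((s U q) U (p & r))=True (s U q)=True s=True q=True (p & r)=True p=True r=True X(G(r))=False G(r)=False
s_1={q,r,s}: (((s U q) U (p & r)) U X(G(r)))=False ((s U q) U (p & r))=True (s U q)=True s=True q=True (p & r)=False p=False r=True X(G(r))=False G(r)=False
s_2={p,r}: (((s U q) U (p & r)) U X(G(r)))=False ((s U q) U (p & r))=True (s U q)=False s=False q=False (p & r)=True p=True r=True X(G(r))=False G(r)=False
s_3={}: (((s U q) U (p & r)) U X(G(r)))=False ((s U q) U (p & r))=False (s U q)=False s=False q=False (p & r)=False p=False r=False X(G(r))=False G(r)=False
s_4={r}: (((s U q) U (p & r)) U X(G(r)))=False ((s U q) U (p & r))=False (s U q)=False s=False q=False (p & r)=False p=False r=True X(G(r))=False G(r)=False
s_5={p,q,s}: (((s U q) U (p & r)) U X(G(r)))=False ((s U q) U (p & r))=False (s U q)=True s=True q=True (p & r)=False p=True r=False X(G(r))=False G(r)=False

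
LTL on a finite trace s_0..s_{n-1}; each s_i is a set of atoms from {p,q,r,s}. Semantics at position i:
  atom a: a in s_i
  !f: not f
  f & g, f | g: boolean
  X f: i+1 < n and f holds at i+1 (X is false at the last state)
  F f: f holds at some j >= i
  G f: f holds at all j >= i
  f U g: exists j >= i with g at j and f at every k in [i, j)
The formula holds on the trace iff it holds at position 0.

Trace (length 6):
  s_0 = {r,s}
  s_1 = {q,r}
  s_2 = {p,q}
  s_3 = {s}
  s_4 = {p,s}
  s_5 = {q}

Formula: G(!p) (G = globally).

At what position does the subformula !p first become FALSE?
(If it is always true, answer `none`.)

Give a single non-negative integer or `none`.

s_0={r,s}: !p=True p=False
s_1={q,r}: !p=True p=False
s_2={p,q}: !p=False p=True
s_3={s}: !p=True p=False
s_4={p,s}: !p=False p=True
s_5={q}: !p=True p=False
G(!p) holds globally = False
First violation at position 2.

Answer: 2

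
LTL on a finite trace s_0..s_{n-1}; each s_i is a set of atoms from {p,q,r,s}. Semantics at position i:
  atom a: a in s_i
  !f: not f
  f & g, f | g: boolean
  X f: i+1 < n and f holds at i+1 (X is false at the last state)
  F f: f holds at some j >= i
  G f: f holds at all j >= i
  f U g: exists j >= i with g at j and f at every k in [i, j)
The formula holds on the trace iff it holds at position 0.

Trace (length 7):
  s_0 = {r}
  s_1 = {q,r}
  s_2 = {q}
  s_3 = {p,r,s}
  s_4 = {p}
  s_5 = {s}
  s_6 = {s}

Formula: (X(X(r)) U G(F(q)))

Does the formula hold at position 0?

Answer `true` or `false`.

s_0={r}: (X(X(r)) U G(F(q)))=False X(X(r))=False X(r)=True r=True G(F(q))=False F(q)=True q=False
s_1={q,r}: (X(X(r)) U G(F(q)))=False X(X(r))=True X(r)=False r=True G(F(q))=False F(q)=True q=True
s_2={q}: (X(X(r)) U G(F(q)))=False X(X(r))=False X(r)=True r=False G(F(q))=False F(q)=True q=True
s_3={p,r,s}: (X(X(r)) U G(F(q)))=False X(X(r))=False X(r)=False r=True G(F(q))=False F(q)=False q=False
s_4={p}: (X(X(r)) U G(F(q)))=False X(X(r))=False X(r)=False r=False G(F(q))=False F(q)=False q=False
s_5={s}: (X(X(r)) U G(F(q)))=False X(X(r))=False X(r)=False r=False G(F(q))=False F(q)=False q=False
s_6={s}: (X(X(r)) U G(F(q)))=False X(X(r))=False X(r)=False r=False G(F(q))=False F(q)=False q=False

Answer: false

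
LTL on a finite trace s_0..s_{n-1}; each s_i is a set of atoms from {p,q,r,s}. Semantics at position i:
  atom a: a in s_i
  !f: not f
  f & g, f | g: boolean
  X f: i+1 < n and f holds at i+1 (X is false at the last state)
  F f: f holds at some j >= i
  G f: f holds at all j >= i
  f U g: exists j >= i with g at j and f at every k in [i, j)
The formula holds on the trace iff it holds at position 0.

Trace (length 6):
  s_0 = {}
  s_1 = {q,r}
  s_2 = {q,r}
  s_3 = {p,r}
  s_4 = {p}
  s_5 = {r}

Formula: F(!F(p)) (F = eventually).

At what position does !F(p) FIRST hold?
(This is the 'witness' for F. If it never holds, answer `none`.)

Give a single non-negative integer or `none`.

s_0={}: !F(p)=False F(p)=True p=False
s_1={q,r}: !F(p)=False F(p)=True p=False
s_2={q,r}: !F(p)=False F(p)=True p=False
s_3={p,r}: !F(p)=False F(p)=True p=True
s_4={p}: !F(p)=False F(p)=True p=True
s_5={r}: !F(p)=True F(p)=False p=False
F(!F(p)) holds; first witness at position 5.

Answer: 5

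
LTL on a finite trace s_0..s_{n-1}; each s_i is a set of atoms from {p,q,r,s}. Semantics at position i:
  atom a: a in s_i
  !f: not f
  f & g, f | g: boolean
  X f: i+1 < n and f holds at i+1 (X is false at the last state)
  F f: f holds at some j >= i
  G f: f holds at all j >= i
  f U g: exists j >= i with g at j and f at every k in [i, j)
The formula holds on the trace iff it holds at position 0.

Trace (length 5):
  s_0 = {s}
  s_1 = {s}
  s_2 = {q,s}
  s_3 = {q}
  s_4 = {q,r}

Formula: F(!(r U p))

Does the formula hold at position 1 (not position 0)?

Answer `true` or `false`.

s_0={s}: F(!(r U p))=True !(r U p)=True (r U p)=False r=False p=False
s_1={s}: F(!(r U p))=True !(r U p)=True (r U p)=False r=False p=False
s_2={q,s}: F(!(r U p))=True !(r U p)=True (r U p)=False r=False p=False
s_3={q}: F(!(r U p))=True !(r U p)=True (r U p)=False r=False p=False
s_4={q,r}: F(!(r U p))=True !(r U p)=True (r U p)=False r=True p=False
Evaluating at position 1: result = True

Answer: true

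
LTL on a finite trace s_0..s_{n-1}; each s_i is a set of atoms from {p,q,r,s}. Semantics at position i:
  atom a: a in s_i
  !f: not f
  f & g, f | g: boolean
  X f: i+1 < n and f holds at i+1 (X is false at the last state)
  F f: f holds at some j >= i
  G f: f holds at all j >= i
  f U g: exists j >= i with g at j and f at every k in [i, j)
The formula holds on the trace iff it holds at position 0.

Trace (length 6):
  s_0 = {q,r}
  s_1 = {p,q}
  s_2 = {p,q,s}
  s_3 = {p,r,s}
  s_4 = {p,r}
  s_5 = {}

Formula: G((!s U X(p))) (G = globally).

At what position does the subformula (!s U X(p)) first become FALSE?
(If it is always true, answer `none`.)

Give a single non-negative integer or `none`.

s_0={q,r}: (!s U X(p))=True !s=True s=False X(p)=True p=False
s_1={p,q}: (!s U X(p))=True !s=True s=False X(p)=True p=True
s_2={p,q,s}: (!s U X(p))=True !s=False s=True X(p)=True p=True
s_3={p,r,s}: (!s U X(p))=True !s=False s=True X(p)=True p=True
s_4={p,r}: (!s U X(p))=False !s=True s=False X(p)=False p=True
s_5={}: (!s U X(p))=False !s=True s=False X(p)=False p=False
G((!s U X(p))) holds globally = False
First violation at position 4.

Answer: 4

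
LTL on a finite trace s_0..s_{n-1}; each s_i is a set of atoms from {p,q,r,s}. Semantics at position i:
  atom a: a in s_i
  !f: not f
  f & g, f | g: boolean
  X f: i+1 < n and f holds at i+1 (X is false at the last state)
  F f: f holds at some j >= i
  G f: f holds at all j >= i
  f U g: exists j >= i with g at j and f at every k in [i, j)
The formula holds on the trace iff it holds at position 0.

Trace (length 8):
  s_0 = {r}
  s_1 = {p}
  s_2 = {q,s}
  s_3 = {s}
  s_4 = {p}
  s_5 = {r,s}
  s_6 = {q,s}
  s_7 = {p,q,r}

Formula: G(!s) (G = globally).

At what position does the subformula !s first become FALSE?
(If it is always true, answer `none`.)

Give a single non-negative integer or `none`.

s_0={r}: !s=True s=False
s_1={p}: !s=True s=False
s_2={q,s}: !s=False s=True
s_3={s}: !s=False s=True
s_4={p}: !s=True s=False
s_5={r,s}: !s=False s=True
s_6={q,s}: !s=False s=True
s_7={p,q,r}: !s=True s=False
G(!s) holds globally = False
First violation at position 2.

Answer: 2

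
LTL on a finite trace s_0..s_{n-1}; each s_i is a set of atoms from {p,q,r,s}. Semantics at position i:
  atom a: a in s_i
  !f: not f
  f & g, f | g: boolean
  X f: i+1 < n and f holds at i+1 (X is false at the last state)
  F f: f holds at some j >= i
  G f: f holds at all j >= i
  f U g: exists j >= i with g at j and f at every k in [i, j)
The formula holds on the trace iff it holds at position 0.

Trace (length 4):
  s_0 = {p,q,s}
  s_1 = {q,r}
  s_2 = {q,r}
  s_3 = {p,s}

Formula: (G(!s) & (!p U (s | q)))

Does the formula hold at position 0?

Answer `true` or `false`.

Answer: false

Derivation:
s_0={p,q,s}: (G(!s) & (!p U (s | q)))=False G(!s)=False !s=False s=True (!p U (s | q))=True !p=False p=True (s | q)=True q=True
s_1={q,r}: (G(!s) & (!p U (s | q)))=False G(!s)=False !s=True s=False (!p U (s | q))=True !p=True p=False (s | q)=True q=True
s_2={q,r}: (G(!s) & (!p U (s | q)))=False G(!s)=False !s=True s=False (!p U (s | q))=True !p=True p=False (s | q)=True q=True
s_3={p,s}: (G(!s) & (!p U (s | q)))=False G(!s)=False !s=False s=True (!p U (s | q))=True !p=False p=True (s | q)=True q=False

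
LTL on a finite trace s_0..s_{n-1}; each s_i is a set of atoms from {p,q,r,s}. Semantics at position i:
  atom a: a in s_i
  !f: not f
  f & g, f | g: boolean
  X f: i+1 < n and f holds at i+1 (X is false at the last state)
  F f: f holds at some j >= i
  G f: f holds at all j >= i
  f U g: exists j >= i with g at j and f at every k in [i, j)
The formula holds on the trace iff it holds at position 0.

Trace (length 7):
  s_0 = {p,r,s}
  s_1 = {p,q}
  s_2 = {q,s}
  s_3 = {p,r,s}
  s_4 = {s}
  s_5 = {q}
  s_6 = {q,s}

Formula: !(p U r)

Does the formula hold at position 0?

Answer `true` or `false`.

Answer: false

Derivation:
s_0={p,r,s}: !(p U r)=False (p U r)=True p=True r=True
s_1={p,q}: !(p U r)=True (p U r)=False p=True r=False
s_2={q,s}: !(p U r)=True (p U r)=False p=False r=False
s_3={p,r,s}: !(p U r)=False (p U r)=True p=True r=True
s_4={s}: !(p U r)=True (p U r)=False p=False r=False
s_5={q}: !(p U r)=True (p U r)=False p=False r=False
s_6={q,s}: !(p U r)=True (p U r)=False p=False r=False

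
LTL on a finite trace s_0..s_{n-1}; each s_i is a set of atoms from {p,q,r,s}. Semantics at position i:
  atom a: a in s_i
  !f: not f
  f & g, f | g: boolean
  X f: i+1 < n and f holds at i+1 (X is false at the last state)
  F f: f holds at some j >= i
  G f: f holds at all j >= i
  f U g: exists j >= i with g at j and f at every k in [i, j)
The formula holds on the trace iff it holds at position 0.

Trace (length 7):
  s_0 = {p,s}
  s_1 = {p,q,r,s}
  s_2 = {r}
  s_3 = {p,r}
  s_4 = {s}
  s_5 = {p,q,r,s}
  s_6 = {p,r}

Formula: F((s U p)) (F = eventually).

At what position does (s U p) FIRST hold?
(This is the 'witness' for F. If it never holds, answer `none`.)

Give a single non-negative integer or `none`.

s_0={p,s}: (s U p)=True s=True p=True
s_1={p,q,r,s}: (s U p)=True s=True p=True
s_2={r}: (s U p)=False s=False p=False
s_3={p,r}: (s U p)=True s=False p=True
s_4={s}: (s U p)=True s=True p=False
s_5={p,q,r,s}: (s U p)=True s=True p=True
s_6={p,r}: (s U p)=True s=False p=True
F((s U p)) holds; first witness at position 0.

Answer: 0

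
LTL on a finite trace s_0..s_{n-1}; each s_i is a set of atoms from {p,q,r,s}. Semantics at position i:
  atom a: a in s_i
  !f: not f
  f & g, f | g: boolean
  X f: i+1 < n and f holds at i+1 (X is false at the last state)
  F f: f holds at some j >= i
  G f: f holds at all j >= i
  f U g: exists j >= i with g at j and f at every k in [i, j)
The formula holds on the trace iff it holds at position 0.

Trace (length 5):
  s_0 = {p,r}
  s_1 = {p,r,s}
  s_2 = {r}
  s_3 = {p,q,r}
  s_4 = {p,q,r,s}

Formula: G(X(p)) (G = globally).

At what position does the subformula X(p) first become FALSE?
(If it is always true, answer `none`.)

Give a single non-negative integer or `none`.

s_0={p,r}: X(p)=True p=True
s_1={p,r,s}: X(p)=False p=True
s_2={r}: X(p)=True p=False
s_3={p,q,r}: X(p)=True p=True
s_4={p,q,r,s}: X(p)=False p=True
G(X(p)) holds globally = False
First violation at position 1.

Answer: 1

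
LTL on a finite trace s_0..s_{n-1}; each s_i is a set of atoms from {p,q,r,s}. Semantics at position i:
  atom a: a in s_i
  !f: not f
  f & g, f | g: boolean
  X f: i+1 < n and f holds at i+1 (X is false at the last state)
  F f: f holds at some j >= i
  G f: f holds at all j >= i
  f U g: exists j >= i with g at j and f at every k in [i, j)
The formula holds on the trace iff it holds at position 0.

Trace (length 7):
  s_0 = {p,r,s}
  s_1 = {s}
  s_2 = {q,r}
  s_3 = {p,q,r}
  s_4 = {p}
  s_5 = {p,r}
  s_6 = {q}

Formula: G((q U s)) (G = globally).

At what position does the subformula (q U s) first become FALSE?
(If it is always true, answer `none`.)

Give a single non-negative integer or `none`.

Answer: 2

Derivation:
s_0={p,r,s}: (q U s)=True q=False s=True
s_1={s}: (q U s)=True q=False s=True
s_2={q,r}: (q U s)=False q=True s=False
s_3={p,q,r}: (q U s)=False q=True s=False
s_4={p}: (q U s)=False q=False s=False
s_5={p,r}: (q U s)=False q=False s=False
s_6={q}: (q U s)=False q=True s=False
G((q U s)) holds globally = False
First violation at position 2.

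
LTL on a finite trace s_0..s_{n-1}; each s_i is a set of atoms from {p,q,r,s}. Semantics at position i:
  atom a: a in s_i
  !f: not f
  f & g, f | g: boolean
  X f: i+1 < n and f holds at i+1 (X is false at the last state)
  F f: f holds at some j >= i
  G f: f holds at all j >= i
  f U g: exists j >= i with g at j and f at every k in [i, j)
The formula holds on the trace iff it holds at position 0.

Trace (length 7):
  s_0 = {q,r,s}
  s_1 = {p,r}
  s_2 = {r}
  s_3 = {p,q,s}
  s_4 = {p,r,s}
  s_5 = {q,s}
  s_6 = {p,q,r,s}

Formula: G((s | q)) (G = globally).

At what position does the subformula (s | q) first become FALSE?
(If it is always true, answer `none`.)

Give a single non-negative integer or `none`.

s_0={q,r,s}: (s | q)=True s=True q=True
s_1={p,r}: (s | q)=False s=False q=False
s_2={r}: (s | q)=False s=False q=False
s_3={p,q,s}: (s | q)=True s=True q=True
s_4={p,r,s}: (s | q)=True s=True q=False
s_5={q,s}: (s | q)=True s=True q=True
s_6={p,q,r,s}: (s | q)=True s=True q=True
G((s | q)) holds globally = False
First violation at position 1.

Answer: 1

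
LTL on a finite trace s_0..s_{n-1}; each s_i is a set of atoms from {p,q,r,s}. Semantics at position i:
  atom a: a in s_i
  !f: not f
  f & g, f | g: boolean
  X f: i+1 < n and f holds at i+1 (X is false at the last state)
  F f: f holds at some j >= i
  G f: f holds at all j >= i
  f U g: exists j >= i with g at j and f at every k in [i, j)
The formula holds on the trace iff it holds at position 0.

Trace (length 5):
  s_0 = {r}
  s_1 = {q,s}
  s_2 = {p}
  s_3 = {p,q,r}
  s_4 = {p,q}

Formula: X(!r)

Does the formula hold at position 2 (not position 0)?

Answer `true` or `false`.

s_0={r}: X(!r)=True !r=False r=True
s_1={q,s}: X(!r)=True !r=True r=False
s_2={p}: X(!r)=False !r=True r=False
s_3={p,q,r}: X(!r)=True !r=False r=True
s_4={p,q}: X(!r)=False !r=True r=False
Evaluating at position 2: result = False

Answer: false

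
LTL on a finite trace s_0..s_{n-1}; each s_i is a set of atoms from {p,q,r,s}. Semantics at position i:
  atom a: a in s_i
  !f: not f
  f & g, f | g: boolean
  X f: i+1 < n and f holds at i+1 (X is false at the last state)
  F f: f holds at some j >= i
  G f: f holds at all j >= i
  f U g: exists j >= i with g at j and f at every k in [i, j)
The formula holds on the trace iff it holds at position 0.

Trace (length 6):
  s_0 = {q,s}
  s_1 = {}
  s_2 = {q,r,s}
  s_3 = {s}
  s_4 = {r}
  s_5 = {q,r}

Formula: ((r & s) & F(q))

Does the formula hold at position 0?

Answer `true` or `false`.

s_0={q,s}: ((r & s) & F(q))=False (r & s)=False r=False s=True F(q)=True q=True
s_1={}: ((r & s) & F(q))=False (r & s)=False r=False s=False F(q)=True q=False
s_2={q,r,s}: ((r & s) & F(q))=True (r & s)=True r=True s=True F(q)=True q=True
s_3={s}: ((r & s) & F(q))=False (r & s)=False r=False s=True F(q)=True q=False
s_4={r}: ((r & s) & F(q))=False (r & s)=False r=True s=False F(q)=True q=False
s_5={q,r}: ((r & s) & F(q))=False (r & s)=False r=True s=False F(q)=True q=True

Answer: false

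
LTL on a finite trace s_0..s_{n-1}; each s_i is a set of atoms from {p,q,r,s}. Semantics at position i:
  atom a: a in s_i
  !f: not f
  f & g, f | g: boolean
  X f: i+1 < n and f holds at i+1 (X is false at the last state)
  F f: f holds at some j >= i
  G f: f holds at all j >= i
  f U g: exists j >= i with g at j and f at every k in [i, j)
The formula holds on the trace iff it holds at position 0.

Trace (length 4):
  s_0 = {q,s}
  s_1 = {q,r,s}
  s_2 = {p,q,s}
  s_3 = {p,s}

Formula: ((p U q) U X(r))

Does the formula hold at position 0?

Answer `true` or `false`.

s_0={q,s}: ((p U q) U X(r))=True (p U q)=True p=False q=True X(r)=True r=False
s_1={q,r,s}: ((p U q) U X(r))=False (p U q)=True p=False q=True X(r)=False r=True
s_2={p,q,s}: ((p U q) U X(r))=False (p U q)=True p=True q=True X(r)=False r=False
s_3={p,s}: ((p U q) U X(r))=False (p U q)=False p=True q=False X(r)=False r=False

Answer: true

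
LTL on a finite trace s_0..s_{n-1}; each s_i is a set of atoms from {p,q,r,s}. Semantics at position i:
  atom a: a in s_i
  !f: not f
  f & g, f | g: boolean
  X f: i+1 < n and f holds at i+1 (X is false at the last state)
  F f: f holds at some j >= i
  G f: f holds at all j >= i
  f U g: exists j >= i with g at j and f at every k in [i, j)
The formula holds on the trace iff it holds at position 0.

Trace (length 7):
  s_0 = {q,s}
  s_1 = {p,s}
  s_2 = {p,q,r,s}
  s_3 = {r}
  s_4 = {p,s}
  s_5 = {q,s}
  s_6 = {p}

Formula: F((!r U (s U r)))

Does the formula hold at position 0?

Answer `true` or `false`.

Answer: true

Derivation:
s_0={q,s}: F((!r U (s U r)))=True (!r U (s U r))=True !r=True r=False (s U r)=True s=True
s_1={p,s}: F((!r U (s U r)))=True (!r U (s U r))=True !r=True r=False (s U r)=True s=True
s_2={p,q,r,s}: F((!r U (s U r)))=True (!r U (s U r))=True !r=False r=True (s U r)=True s=True
s_3={r}: F((!r U (s U r)))=True (!r U (s U r))=True !r=False r=True (s U r)=True s=False
s_4={p,s}: F((!r U (s U r)))=False (!r U (s U r))=False !r=True r=False (s U r)=False s=True
s_5={q,s}: F((!r U (s U r)))=False (!r U (s U r))=False !r=True r=False (s U r)=False s=True
s_6={p}: F((!r U (s U r)))=False (!r U (s U r))=False !r=True r=False (s U r)=False s=False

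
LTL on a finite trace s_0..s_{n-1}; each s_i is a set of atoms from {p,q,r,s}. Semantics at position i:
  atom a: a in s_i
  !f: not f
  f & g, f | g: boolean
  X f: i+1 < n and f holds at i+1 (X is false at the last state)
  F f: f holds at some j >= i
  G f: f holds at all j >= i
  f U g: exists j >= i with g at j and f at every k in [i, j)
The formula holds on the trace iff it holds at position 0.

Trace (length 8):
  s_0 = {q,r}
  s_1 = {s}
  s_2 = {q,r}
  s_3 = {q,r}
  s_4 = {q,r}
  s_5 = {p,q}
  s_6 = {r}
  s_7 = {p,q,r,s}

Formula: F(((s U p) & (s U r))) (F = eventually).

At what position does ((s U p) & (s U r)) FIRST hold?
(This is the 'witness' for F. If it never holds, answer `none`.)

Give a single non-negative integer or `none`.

Answer: 7

Derivation:
s_0={q,r}: ((s U p) & (s U r))=False (s U p)=False s=False p=False (s U r)=True r=True
s_1={s}: ((s U p) & (s U r))=False (s U p)=False s=True p=False (s U r)=True r=False
s_2={q,r}: ((s U p) & (s U r))=False (s U p)=False s=False p=False (s U r)=True r=True
s_3={q,r}: ((s U p) & (s U r))=False (s U p)=False s=False p=False (s U r)=True r=True
s_4={q,r}: ((s U p) & (s U r))=False (s U p)=False s=False p=False (s U r)=True r=True
s_5={p,q}: ((s U p) & (s U r))=False (s U p)=True s=False p=True (s U r)=False r=False
s_6={r}: ((s U p) & (s U r))=False (s U p)=False s=False p=False (s U r)=True r=True
s_7={p,q,r,s}: ((s U p) & (s U r))=True (s U p)=True s=True p=True (s U r)=True r=True
F(((s U p) & (s U r))) holds; first witness at position 7.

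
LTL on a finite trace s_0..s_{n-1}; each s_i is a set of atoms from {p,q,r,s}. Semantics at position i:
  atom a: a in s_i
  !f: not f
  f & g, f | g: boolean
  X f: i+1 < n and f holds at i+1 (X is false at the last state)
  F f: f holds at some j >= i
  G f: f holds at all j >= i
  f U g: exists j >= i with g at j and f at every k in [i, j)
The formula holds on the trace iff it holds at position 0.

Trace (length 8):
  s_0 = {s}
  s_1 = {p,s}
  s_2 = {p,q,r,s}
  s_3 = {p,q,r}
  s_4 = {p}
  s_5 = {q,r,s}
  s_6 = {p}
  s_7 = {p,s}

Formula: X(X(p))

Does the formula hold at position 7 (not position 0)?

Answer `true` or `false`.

Answer: false

Derivation:
s_0={s}: X(X(p))=True X(p)=True p=False
s_1={p,s}: X(X(p))=True X(p)=True p=True
s_2={p,q,r,s}: X(X(p))=True X(p)=True p=True
s_3={p,q,r}: X(X(p))=False X(p)=True p=True
s_4={p}: X(X(p))=True X(p)=False p=True
s_5={q,r,s}: X(X(p))=True X(p)=True p=False
s_6={p}: X(X(p))=False X(p)=True p=True
s_7={p,s}: X(X(p))=False X(p)=False p=True
Evaluating at position 7: result = False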